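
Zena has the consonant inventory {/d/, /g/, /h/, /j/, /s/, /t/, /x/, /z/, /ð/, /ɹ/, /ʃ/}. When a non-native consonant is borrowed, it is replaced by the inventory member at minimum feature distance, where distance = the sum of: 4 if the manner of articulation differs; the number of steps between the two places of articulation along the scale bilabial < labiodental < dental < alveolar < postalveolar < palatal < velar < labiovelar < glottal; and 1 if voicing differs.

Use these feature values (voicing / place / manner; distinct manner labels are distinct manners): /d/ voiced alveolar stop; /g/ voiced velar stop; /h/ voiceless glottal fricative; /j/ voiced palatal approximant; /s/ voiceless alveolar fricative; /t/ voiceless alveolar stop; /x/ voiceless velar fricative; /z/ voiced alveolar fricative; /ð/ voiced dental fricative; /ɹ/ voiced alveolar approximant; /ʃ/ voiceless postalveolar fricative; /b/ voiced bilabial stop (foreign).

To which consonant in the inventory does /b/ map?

/d/ is closest: same manner (stop), place distance 3 (bilabial→alveolar), same voicing; total 3. Next closest is /t/ at distance 4.

d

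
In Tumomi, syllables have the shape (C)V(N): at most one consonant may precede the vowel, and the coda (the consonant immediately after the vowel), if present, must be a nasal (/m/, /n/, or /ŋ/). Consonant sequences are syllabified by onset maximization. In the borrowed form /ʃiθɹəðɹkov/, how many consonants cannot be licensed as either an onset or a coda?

The consonants /θ/, /ð/, /ɹ/, /v/ cannot be parsed into a legal (C)V(N) syllable (only a nasal (/m/, /n/, or /ŋ/) is licensed in coda position; onsets are limited to one consonant).

4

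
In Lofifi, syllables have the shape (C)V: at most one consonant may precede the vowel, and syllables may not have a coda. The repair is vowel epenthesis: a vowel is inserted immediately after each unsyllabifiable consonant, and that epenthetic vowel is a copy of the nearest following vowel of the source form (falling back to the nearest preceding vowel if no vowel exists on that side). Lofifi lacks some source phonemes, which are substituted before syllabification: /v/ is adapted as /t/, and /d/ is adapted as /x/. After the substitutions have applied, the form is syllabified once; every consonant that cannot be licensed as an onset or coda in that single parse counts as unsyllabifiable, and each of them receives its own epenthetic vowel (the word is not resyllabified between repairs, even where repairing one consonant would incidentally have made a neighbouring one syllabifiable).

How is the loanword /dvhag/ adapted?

xatahaga

Substitution: /d/ → /x/, /v/ → /t/, giving /xthag/.
The consonants /x/, /t/, /g/ cannot be parsed into a legal (C)V syllable (no codas are permitted; onsets are limited to one consonant).
Inserting the epenthetic vowel yields /x/ → /xa/, /t/ → /ta/, /g/ → /ga/.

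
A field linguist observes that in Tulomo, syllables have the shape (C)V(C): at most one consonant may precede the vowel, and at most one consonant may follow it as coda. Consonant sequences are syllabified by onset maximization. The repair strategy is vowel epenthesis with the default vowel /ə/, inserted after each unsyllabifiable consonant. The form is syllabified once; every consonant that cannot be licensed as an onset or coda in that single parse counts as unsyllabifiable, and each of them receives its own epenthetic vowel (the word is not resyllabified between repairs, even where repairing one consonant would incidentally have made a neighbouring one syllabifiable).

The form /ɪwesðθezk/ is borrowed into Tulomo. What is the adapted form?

ɪwesðəθezkə

Under (C)V(C), the unsyllabifiable consonants are /ð/, /k/ (at most one coda consonant is licensed; onsets are limited to one consonant).
Inserting the epenthetic vowel yields /ð/ → /ðə/, /k/ → /kə/.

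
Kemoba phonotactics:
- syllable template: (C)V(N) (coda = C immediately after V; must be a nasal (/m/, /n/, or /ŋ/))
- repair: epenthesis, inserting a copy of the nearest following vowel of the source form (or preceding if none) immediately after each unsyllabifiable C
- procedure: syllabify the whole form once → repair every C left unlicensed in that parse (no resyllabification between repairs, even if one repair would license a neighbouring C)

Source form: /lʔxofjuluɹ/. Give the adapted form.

Under (C)V(N), the unsyllabifiable consonants are /l/, /ʔ/, /f/, /ɹ/ (only a nasal (/m/, /n/, or /ŋ/) is licensed in coda position; onsets are limited to one consonant).
Inserting the epenthetic vowel yields /l/ → /lo/, /ʔ/ → /ʔo/, /f/ → /fu/, /ɹ/ → /ɹu/.

loʔoxofujuluɹu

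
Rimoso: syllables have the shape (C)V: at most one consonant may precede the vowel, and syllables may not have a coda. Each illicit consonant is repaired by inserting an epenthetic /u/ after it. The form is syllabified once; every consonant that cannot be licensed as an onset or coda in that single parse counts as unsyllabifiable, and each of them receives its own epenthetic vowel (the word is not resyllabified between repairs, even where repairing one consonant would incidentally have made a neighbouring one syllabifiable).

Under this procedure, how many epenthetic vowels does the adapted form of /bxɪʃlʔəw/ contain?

4

The unsyllabifiable consonants are /b/, /ʃ/, /l/, /w/; each receives one epenthetic vowel.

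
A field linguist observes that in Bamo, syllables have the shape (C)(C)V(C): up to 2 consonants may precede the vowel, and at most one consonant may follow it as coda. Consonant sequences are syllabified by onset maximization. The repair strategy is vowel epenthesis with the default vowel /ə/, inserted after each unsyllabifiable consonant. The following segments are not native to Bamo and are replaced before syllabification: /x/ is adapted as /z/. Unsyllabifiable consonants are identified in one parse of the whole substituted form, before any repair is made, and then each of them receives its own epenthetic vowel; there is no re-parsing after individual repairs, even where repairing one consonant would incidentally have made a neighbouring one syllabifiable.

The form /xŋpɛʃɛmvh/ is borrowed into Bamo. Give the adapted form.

Substitution: /x/ → /z/, giving /zŋpɛʃɛmvh/.
The consonants /z/, /v/, /h/ cannot be parsed into a legal (C)(C)V(C) syllable (at most one coda consonant is licensed; onsets may contain at most 2 consonants).
Inserting the epenthetic vowel yields /z/ → /zə/, /v/ → /və/, /h/ → /hə/.

zəŋpɛʃɛmvəhə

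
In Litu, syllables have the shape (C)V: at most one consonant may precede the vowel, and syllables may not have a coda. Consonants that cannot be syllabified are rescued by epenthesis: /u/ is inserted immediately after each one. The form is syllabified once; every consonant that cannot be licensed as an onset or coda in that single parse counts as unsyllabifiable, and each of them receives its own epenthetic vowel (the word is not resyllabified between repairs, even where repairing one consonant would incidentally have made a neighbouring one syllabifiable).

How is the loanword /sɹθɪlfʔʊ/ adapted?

Syllabifying with onset maximization leaves /s/, /ɹ/, /l/, /f/ stranded (no codas are permitted; onsets are limited to one consonant).
Inserting the epenthetic vowel yields /s/ → /su/, /ɹ/ → /ɹu/, /l/ → /lu/, /f/ → /fu/.

suɹuθɪlufuʔʊ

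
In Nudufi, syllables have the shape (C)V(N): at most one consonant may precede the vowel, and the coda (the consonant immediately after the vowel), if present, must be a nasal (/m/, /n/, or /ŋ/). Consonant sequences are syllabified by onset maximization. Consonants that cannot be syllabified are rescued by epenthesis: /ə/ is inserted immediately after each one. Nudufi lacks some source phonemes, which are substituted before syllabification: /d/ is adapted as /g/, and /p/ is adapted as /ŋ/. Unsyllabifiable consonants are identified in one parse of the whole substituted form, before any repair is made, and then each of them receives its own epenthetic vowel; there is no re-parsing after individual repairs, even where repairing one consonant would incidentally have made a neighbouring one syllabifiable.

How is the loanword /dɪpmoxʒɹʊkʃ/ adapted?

Substitution: /d/ → /g/, /p/ → /ŋ/, giving /gɪŋmoxʒɹʊkʃ/.
Under (C)V(N), the unsyllabifiable consonants are /x/, /ʒ/, /k/, /ʃ/ (only a nasal (/m/, /n/, or /ŋ/) is licensed in coda position; onsets are limited to one consonant).
Epenthesis after each stranded consonant: /x/ → /xə/, /ʒ/ → /ʒə/, /k/ → /kə/, /ʃ/ → /ʃə/.

gɪŋmoxəʒəɹʊkəʃə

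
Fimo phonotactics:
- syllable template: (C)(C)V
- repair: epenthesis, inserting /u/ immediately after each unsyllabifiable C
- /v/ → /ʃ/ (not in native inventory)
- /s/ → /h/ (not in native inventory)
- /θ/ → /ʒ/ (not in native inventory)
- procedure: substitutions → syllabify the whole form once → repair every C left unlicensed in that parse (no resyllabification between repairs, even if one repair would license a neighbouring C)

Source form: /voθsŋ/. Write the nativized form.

Substitution: /v/ → /ʃ/, /θ/ → /ʒ/, /s/ → /h/, giving /ʃoʒhŋ/.
Syllabifying with onset maximization leaves /ʒ/, /h/, /ŋ/ stranded (no codas are permitted; onsets may contain at most 2 consonants).
Epenthesis after each stranded consonant: /ʒ/ → /ʒu/, /h/ → /hu/, /ŋ/ → /ŋu/.

ʃoʒuhuŋu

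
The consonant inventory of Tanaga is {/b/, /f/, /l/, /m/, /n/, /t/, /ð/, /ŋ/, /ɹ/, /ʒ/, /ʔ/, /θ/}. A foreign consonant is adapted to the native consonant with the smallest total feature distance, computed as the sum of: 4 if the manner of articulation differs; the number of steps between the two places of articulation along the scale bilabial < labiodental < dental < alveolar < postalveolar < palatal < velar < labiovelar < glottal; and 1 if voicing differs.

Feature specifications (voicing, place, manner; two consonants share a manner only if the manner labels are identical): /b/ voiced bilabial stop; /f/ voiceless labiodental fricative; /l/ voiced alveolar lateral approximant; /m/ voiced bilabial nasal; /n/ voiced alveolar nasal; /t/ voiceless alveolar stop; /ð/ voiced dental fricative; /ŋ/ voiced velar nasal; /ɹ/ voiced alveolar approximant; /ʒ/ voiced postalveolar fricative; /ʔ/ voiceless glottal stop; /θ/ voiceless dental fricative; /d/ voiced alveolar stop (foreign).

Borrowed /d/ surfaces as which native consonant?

t

/t/ is closest: same manner (stop), place distance 0 (alveolar→alveolar), voicing differs (+1); total 1. Next closest is /b/ at distance 3.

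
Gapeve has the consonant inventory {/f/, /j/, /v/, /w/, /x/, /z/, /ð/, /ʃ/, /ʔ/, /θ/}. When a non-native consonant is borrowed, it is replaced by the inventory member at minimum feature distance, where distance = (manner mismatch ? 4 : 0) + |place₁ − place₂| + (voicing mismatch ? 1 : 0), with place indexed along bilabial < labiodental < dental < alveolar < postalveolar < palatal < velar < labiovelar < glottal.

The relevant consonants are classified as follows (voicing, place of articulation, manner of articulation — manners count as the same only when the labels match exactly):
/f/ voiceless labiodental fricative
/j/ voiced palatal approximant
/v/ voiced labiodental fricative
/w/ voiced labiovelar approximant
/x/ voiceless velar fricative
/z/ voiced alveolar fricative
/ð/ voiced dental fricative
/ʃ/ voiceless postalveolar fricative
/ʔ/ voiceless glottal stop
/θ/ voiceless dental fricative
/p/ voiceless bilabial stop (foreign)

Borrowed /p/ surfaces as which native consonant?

/f/ is closest: manner differs (stop→fricative, +4), place distance 1 (bilabial→labiodental), same voicing; total 5. Next closest is /v/ at distance 6.

f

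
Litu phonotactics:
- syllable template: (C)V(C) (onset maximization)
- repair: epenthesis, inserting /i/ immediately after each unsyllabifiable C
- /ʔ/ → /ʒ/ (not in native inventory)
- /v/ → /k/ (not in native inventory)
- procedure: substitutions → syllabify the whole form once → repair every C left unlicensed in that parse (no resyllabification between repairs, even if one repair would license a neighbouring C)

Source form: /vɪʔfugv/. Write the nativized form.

kɪʒfugki

Substitution: /v/ → /k/, /ʔ/ → /ʒ/, giving /kɪʒfugk/.
Under (C)V(C), the unsyllabifiable consonants are /k/ (at most one coda consonant is licensed; onsets are limited to one consonant).
Epenthesis after each stranded consonant: /k/ → /ki/.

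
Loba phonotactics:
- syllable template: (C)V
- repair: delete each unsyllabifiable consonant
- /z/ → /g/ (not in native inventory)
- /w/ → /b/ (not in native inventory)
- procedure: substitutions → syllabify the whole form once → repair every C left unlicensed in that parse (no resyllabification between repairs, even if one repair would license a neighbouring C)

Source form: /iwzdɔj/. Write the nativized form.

idɔ

Substitution: /w/ → /b/, /z/ → /g/, giving /ibgdɔj/.
Syllabifying with onset maximization leaves /b/, /g/, /j/ stranded (no codas are permitted; onsets are limited to one consonant).
Each unlicensed consonant is deleted: /b/, /g/, /j/.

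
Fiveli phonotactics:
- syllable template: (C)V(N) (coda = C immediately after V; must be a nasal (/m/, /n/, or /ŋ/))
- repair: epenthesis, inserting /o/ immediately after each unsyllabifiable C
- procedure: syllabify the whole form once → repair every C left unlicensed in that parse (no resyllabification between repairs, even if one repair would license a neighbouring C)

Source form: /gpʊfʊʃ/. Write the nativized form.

Under (C)V(N), the unsyllabifiable consonants are /g/, /ʃ/ (only a nasal (/m/, /n/, or /ŋ/) is licensed in coda position; onsets are limited to one consonant).
Each unlicensed consonant becomes the onset of a new syllable: /g/ → /go/, /ʃ/ → /ʃo/.

gopʊfʊʃo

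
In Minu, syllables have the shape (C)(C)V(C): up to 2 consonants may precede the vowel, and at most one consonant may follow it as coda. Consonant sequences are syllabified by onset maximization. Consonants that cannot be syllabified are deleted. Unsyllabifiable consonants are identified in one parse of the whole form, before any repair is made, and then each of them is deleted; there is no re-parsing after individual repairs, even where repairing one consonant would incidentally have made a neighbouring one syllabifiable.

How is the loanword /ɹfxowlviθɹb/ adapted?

Under (C)(C)V(C), the unsyllabifiable consonants are /ɹ/, /ɹ/, /b/ (at most one coda consonant is licensed; onsets may contain at most 2 consonants).
Deleting the stranded consonants removes /ɹ/, /ɹ/, /b/.

fxowlviθ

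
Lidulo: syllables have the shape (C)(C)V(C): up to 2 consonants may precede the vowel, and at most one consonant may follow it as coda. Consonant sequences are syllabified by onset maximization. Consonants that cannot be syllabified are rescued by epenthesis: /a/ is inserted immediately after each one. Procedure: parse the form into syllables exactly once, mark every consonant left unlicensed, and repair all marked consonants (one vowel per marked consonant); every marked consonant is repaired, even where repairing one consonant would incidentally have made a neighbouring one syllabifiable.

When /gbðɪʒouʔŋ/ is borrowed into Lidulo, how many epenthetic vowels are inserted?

2

The unsyllabifiable consonants are /g/, /ŋ/; each receives one epenthetic vowel.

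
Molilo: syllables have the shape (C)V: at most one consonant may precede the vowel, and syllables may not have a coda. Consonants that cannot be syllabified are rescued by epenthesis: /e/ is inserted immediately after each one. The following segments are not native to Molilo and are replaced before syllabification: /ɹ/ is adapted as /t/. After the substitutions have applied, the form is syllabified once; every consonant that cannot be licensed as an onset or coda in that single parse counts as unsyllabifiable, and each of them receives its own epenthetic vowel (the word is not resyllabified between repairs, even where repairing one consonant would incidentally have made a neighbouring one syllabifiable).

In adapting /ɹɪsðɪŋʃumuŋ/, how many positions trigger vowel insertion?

After substitution the input is /tɪsðɪŋʃumuŋ/.
The unsyllabifiable consonants are /s/, /ŋ/, /ŋ/; each receives one epenthetic vowel.

3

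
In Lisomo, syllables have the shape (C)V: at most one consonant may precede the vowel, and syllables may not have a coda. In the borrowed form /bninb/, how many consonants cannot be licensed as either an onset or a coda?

3

Under (C)V, the unsyllabifiable consonants are /b/, /n/, /b/ (no codas are permitted; onsets are limited to one consonant).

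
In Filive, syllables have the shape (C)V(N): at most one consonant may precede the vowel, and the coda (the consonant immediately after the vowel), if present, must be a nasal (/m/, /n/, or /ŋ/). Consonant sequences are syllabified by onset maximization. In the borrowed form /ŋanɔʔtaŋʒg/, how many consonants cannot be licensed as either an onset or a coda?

Syllabifying with onset maximization leaves /ʔ/, /ʒ/, /g/ stranded (only a nasal (/m/, /n/, or /ŋ/) is licensed in coda position; onsets are limited to one consonant).

3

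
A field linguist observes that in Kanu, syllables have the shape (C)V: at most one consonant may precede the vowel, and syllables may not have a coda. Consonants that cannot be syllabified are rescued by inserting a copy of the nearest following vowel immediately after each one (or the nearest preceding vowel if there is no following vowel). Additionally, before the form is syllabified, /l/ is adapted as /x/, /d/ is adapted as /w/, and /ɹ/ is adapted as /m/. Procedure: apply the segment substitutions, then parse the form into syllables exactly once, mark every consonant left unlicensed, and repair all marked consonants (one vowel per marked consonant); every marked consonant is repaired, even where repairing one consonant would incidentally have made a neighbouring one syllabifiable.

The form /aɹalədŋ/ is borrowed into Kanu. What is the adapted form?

Substitution: /ɹ/ → /m/, /l/ → /x/, /d/ → /w/, giving /amaxəwŋ/.
The consonants /w/, /ŋ/ cannot be parsed into a legal (C)V syllable (no codas are permitted; onsets are limited to one consonant).
Each unlicensed consonant becomes the onset of a new syllable: /w/ → /wə/, /ŋ/ → /ŋə/.

amaxəwəŋə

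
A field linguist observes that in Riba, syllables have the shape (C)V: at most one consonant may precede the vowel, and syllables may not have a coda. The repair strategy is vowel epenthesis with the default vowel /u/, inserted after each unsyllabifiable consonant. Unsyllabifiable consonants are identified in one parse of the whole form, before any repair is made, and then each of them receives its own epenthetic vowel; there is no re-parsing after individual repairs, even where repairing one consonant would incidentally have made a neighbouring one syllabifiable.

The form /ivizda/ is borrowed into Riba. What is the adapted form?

Syllabifying with onset maximization leaves /z/ stranded (no codas are permitted; onsets are limited to one consonant).
Each unlicensed consonant becomes the onset of a new syllable: /z/ → /zu/.

ivizuda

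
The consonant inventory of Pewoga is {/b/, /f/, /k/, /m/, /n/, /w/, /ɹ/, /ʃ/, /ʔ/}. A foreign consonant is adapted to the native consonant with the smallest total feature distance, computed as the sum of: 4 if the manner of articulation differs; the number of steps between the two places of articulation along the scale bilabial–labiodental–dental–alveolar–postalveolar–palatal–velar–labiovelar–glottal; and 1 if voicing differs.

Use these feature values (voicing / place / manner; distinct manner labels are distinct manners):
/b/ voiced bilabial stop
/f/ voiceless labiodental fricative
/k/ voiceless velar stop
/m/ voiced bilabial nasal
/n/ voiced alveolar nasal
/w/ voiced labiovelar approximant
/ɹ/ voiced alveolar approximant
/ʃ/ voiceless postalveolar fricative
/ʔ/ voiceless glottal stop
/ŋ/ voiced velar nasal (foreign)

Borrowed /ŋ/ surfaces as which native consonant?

/n/ is closest: same manner (nasal), place distance 3 (velar→alveolar), same voicing; total 3. Next closest is /k/ at distance 5.

n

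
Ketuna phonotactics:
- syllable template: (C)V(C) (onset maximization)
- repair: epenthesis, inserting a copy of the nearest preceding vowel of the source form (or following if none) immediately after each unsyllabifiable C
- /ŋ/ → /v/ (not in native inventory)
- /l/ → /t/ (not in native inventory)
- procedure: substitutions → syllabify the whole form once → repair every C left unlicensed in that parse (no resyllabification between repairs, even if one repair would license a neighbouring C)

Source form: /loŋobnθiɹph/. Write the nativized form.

Substitution: /l/ → /t/, /ŋ/ → /v/, giving /tovobnθiɹph/.
Under (C)V(C), the unsyllabifiable consonants are /n/, /p/, /h/ (at most one coda consonant is licensed; onsets are limited to one consonant).
Epenthesis after each stranded consonant: /n/ → /no/, /p/ → /pi/, /h/ → /hi/.

tovobnoθiɹpihi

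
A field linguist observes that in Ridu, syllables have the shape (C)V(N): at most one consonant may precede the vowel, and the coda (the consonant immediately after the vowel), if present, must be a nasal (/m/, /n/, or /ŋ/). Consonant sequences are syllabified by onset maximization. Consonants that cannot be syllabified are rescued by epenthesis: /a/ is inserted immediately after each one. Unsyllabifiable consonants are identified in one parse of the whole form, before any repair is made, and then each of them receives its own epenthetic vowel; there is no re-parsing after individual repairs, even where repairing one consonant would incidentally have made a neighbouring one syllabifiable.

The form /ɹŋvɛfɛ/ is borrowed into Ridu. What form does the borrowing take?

Under (C)V(N), the unsyllabifiable consonants are /ɹ/, /ŋ/ (only a nasal (/m/, /n/, or /ŋ/) is licensed in coda position; onsets are limited to one consonant).
Each unlicensed consonant becomes the onset of a new syllable: /ɹ/ → /ɹa/, /ŋ/ → /ŋa/.

ɹaŋavɛfɛ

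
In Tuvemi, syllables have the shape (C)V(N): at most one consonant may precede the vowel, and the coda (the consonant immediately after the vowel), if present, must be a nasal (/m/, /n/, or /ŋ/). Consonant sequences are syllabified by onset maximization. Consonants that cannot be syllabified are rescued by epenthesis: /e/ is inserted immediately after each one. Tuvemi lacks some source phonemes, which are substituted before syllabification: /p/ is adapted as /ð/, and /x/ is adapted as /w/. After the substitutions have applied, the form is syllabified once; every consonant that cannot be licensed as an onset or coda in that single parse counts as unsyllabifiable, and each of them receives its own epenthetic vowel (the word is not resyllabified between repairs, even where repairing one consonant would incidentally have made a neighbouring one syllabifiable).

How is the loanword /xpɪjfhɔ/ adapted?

weðɪjefehɔ

Substitution: /x/ → /w/, /p/ → /ð/, giving /wðɪjfhɔ/.
Syllabifying with onset maximization leaves /w/, /j/, /f/ stranded (only a nasal (/m/, /n/, or /ŋ/) is licensed in coda position; onsets are limited to one consonant).
Each unlicensed consonant becomes the onset of a new syllable: /w/ → /we/, /j/ → /je/, /f/ → /fe/.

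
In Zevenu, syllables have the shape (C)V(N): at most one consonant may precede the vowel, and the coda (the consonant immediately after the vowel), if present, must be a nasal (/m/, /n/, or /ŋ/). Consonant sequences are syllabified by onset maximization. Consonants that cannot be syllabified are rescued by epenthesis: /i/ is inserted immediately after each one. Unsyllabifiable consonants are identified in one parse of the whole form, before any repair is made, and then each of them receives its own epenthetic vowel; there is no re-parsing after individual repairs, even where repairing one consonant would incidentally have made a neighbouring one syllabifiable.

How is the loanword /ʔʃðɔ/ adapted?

ʔiʃiðɔ

Syllabifying with onset maximization leaves /ʔ/, /ʃ/ stranded (only a nasal (/m/, /n/, or /ŋ/) is licensed in coda position; onsets are limited to one consonant).
Each unlicensed consonant becomes the onset of a new syllable: /ʔ/ → /ʔi/, /ʃ/ → /ʃi/.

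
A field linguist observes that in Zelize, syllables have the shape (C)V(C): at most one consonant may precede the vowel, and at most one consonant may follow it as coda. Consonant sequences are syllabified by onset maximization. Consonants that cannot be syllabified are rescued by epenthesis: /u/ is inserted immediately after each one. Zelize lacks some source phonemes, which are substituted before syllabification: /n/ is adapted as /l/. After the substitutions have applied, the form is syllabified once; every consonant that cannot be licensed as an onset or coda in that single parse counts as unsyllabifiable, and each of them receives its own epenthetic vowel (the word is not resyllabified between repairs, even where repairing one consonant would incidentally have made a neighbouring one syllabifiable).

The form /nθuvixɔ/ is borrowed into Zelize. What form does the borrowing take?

luθuvixɔ

Substitution: /n/ → /l/, giving /lθuvixɔ/.
Under (C)V(C), the unsyllabifiable consonants are /l/ (at most one coda consonant is licensed; onsets are limited to one consonant).
Each unlicensed consonant becomes the onset of a new syllable: /l/ → /lu/.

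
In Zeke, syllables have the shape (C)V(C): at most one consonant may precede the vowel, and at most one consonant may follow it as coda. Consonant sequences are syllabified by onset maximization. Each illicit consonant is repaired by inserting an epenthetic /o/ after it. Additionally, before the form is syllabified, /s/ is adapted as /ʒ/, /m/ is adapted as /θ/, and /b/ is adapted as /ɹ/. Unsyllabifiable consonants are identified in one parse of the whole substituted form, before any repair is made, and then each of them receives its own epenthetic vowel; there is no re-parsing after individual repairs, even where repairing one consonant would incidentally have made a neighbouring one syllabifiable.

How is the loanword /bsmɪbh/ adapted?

Substitution: /b/ → /ɹ/, /s/ → /ʒ/, /m/ → /θ/, giving /ɹʒθɪɹh/.
Under (C)V(C), the unsyllabifiable consonants are /ɹ/, /ʒ/, /h/ (at most one coda consonant is licensed; onsets are limited to one consonant).
Epenthesis after each stranded consonant: /ɹ/ → /ɹo/, /ʒ/ → /ʒo/, /h/ → /ho/.

ɹoʒoθɪɹho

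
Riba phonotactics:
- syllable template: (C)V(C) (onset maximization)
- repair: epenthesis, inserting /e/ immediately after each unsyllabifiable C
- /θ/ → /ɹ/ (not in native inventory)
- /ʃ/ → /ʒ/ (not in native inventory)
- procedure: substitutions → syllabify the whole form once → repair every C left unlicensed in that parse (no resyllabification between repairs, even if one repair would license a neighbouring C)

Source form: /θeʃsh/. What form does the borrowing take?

ɹeʒsehe

Substitution: /θ/ → /ɹ/, /ʃ/ → /ʒ/, giving /ɹeʒsh/.
Under (C)V(C), the unsyllabifiable consonants are /s/, /h/ (at most one coda consonant is licensed; onsets are limited to one consonant).
Inserting the epenthetic vowel yields /s/ → /se/, /h/ → /he/.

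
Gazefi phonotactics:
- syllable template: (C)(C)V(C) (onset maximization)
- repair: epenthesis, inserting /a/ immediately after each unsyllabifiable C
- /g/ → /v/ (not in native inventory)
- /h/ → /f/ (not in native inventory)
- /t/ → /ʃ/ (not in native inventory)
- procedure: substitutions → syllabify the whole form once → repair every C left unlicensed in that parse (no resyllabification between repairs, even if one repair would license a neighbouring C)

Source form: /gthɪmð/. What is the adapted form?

vaʃfɪmða

Substitution: /g/ → /v/, /t/ → /ʃ/, /h/ → /f/, giving /vʃfɪmð/.
The consonants /v/, /ð/ cannot be parsed into a legal (C)(C)V(C) syllable (at most one coda consonant is licensed; onsets may contain at most 2 consonants).
Epenthesis after each stranded consonant: /v/ → /va/, /ð/ → /ða/.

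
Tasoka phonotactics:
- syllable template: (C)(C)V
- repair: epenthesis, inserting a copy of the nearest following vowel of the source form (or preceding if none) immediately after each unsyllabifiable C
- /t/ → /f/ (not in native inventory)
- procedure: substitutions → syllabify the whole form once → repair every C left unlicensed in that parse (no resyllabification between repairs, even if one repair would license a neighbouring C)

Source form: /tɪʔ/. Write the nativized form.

Substitution: /t/ → /f/, giving /fɪʔ/.
Under (C)(C)V, the unsyllabifiable consonants are /ʔ/ (no codas are permitted; onsets may contain at most 2 consonants).
Epenthesis after each stranded consonant: /ʔ/ → /ʔɪ/.

fɪʔɪ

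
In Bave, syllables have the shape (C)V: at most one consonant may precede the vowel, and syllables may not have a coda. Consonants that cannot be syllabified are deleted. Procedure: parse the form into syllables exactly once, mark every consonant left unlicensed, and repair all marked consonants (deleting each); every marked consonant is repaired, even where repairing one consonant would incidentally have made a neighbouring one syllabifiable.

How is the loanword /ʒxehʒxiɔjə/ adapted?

xexiɔjə

The consonants /ʒ/, /h/, /ʒ/ cannot be parsed into a legal (C)V syllable (no codas are permitted; onsets are limited to one consonant).
Each unlicensed consonant is deleted: /ʒ/, /h/, /ʒ/.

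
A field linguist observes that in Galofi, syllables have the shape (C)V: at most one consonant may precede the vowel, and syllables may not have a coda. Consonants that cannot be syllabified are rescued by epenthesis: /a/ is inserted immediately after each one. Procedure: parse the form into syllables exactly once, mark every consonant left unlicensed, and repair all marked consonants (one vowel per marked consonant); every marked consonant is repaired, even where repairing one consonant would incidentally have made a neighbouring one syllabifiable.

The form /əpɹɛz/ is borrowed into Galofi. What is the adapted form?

Syllabifying with onset maximization leaves /p/, /z/ stranded (no codas are permitted; onsets are limited to one consonant).
Each unlicensed consonant becomes the onset of a new syllable: /p/ → /pa/, /z/ → /za/.

əpaɹɛza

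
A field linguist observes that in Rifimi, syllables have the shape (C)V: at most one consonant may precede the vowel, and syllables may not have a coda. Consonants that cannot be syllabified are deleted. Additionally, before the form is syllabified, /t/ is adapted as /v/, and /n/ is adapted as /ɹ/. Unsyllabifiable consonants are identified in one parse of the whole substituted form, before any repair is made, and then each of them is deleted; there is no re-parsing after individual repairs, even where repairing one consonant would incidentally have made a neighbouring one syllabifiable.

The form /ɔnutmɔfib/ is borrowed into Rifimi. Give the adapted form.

Substitution: /n/ → /ɹ/, /t/ → /v/, giving /ɔɹuvmɔfib/.
Under (C)V, the unsyllabifiable consonants are /v/, /b/ (no codas are permitted; onsets are limited to one consonant).
Deleting the stranded consonants removes /v/, /b/.

ɔɹumɔfi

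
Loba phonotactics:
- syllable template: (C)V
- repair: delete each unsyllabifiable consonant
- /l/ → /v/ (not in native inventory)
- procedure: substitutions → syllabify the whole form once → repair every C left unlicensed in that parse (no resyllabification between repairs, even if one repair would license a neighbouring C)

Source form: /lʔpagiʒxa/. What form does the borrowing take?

pagixa

Substitution: /l/ → /v/, giving /vʔpagiʒxa/.
Under (C)V, the unsyllabifiable consonants are /v/, /ʔ/, /ʒ/ (no codas are permitted; onsets are limited to one consonant).
Deletion applies to /v/, /ʔ/, /ʒ/.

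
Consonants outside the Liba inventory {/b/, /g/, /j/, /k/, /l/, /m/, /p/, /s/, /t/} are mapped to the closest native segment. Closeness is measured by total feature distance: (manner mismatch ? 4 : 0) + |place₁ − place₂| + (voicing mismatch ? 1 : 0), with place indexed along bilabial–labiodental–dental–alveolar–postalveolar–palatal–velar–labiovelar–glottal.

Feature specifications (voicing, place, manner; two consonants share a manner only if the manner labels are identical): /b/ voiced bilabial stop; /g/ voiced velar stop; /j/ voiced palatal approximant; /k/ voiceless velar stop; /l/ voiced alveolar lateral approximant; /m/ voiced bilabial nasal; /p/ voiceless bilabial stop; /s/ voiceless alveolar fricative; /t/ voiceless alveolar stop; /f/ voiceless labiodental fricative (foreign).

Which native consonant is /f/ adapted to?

s

/s/ is closest: same manner (fricative), place distance 2 (labiodental→alveolar), same voicing; total 2. Next closest is /p/ at distance 5.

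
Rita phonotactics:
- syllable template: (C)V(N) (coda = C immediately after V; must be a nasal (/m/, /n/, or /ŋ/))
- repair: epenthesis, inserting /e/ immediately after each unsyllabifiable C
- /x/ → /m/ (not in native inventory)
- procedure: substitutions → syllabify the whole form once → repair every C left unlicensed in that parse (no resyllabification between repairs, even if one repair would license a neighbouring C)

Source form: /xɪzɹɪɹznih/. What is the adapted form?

mɪzeɹɪɹezenihe

Substitution: /x/ → /m/, giving /mɪzɹɪɹznih/.
The consonants /z/, /ɹ/, /z/, /h/ cannot be parsed into a legal (C)V(N) syllable (only a nasal (/m/, /n/, or /ŋ/) is licensed in coda position; onsets are limited to one consonant).
Each unlicensed consonant becomes the onset of a new syllable: /z/ → /ze/, /ɹ/ → /ɹe/, /z/ → /ze/, /h/ → /he/.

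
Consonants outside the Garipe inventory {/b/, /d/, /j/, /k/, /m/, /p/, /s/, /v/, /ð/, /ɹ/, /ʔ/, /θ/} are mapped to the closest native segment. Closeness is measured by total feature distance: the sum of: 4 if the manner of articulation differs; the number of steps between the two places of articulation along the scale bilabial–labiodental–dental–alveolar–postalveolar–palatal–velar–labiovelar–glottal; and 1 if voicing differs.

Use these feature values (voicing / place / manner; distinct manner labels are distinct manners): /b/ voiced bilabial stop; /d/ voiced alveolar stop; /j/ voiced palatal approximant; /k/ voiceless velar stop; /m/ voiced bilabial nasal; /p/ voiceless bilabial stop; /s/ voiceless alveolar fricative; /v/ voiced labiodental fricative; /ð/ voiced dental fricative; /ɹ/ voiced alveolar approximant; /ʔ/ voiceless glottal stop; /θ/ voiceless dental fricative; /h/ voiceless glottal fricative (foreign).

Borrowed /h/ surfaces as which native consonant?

ʔ

/ʔ/ is closest: manner differs (fricative→stop, +4), place distance 0 (glottal→glottal), same voicing; total 4. Next closest is /s/ at distance 5.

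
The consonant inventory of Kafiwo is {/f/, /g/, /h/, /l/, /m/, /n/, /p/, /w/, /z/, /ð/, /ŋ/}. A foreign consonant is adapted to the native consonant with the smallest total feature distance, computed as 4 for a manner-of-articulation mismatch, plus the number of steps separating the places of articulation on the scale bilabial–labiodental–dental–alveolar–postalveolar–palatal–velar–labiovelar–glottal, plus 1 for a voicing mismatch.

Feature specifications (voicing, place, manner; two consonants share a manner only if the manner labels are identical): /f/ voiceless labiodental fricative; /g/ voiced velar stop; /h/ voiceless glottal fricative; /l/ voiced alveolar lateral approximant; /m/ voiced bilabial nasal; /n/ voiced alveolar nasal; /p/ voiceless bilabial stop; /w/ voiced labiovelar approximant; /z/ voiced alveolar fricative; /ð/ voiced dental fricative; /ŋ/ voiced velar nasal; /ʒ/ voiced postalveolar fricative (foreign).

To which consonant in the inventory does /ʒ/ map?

/z/ is closest: same manner (fricative), place distance 1 (postalveolar→alveolar), same voicing; total 1. Next closest is /ð/ at distance 2.

z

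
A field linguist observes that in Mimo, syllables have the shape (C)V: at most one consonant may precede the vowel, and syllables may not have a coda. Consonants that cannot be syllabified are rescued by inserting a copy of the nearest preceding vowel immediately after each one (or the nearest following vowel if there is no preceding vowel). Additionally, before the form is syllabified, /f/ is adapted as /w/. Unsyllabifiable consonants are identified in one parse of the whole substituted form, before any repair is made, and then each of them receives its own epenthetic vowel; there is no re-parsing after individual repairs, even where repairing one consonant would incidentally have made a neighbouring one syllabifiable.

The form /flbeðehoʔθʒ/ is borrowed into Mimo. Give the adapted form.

welebeðehoʔoθoʒo

Substitution: /f/ → /w/, giving /wlbeðehoʔθʒ/.
Syllabifying with onset maximization leaves /w/, /l/, /ʔ/, /θ/, /ʒ/ stranded (no codas are permitted; onsets are limited to one consonant).
Epenthesis after each stranded consonant: /w/ → /we/, /l/ → /le/, /ʔ/ → /ʔo/, /θ/ → /θo/, /ʒ/ → /ʒo/.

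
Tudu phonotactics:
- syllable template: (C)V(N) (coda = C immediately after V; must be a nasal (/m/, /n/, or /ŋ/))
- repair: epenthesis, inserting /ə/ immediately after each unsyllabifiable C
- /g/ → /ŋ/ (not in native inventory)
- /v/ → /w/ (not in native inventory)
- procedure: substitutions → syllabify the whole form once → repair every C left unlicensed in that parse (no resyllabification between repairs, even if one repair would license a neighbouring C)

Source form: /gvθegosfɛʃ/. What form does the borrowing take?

Substitution: /g/ → /ŋ/, /v/ → /w/, giving /ŋwθeŋosfɛʃ/.
Under (C)V(N), the unsyllabifiable consonants are /ŋ/, /w/, /s/, /ʃ/ (only a nasal (/m/, /n/, or /ŋ/) is licensed in coda position; onsets are limited to one consonant).
Epenthesis after each stranded consonant: /ŋ/ → /ŋə/, /w/ → /wə/, /s/ → /sə/, /ʃ/ → /ʃə/.

ŋəwəθeŋosəfɛʃə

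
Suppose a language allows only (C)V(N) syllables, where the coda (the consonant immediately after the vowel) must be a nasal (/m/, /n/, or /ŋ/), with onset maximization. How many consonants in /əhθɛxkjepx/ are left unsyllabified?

5

Under (C)V(N), the unsyllabifiable consonants are /h/, /x/, /k/, /p/, /x/ (only a nasal (/m/, /n/, or /ŋ/) is licensed in coda position; onsets are limited to one consonant).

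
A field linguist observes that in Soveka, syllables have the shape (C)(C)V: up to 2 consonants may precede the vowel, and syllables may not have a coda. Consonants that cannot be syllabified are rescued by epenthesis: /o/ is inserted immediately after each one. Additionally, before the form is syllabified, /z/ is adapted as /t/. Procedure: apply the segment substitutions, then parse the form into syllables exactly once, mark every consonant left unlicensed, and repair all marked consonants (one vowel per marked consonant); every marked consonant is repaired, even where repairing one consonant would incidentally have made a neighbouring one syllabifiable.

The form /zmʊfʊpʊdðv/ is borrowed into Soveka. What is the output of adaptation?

Substitution: /z/ → /t/, giving /tmʊfʊpʊdðv/.
Syllabifying with onset maximization leaves /d/, /ð/, /v/ stranded (no codas are permitted; onsets may contain at most 2 consonants).
Inserting the epenthetic vowel yields /d/ → /do/, /ð/ → /ðo/, /v/ → /vo/.

tmʊfʊpʊdoðovo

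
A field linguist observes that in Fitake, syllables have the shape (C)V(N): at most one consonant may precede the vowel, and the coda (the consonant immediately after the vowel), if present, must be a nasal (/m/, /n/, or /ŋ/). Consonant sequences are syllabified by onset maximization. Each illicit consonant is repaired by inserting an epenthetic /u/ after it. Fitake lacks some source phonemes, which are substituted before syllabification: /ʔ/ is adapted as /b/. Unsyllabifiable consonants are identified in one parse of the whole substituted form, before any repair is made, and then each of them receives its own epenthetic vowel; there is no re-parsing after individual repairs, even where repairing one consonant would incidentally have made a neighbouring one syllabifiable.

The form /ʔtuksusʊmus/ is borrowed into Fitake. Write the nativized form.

butukususʊmusu

Substitution: /ʔ/ → /b/, giving /btuksusʊmus/.
Under (C)V(N), the unsyllabifiable consonants are /b/, /k/, /s/ (only a nasal (/m/, /n/, or /ŋ/) is licensed in coda position; onsets are limited to one consonant).
Epenthesis after each stranded consonant: /b/ → /bu/, /k/ → /ku/, /s/ → /su/.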